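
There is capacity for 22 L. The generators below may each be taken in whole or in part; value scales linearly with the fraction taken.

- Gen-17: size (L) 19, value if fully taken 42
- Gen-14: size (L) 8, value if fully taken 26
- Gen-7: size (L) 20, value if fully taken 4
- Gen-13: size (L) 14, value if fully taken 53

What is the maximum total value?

79

Sort by value density: Gen-13 53/14≈3.79, Gen-14 26/8≈3.25, Gen-17 42/19≈2.21, Gen-7 4/20≈0.2.
All 14 L of Gen-13 fit (value 53) ; 8 remain.
All 8 L of Gen-14 fit (value 26) ; 0 remain.
Total value = 79.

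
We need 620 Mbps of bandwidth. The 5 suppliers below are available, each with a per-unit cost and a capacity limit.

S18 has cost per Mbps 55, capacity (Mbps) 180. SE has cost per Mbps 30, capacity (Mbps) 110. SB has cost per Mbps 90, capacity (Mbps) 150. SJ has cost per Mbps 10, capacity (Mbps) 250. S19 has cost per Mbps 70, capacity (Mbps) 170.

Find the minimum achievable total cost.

Fill from the cheapest supplier first.
Take 250 from SJ at 10 ; need 370 more.
Take 110 from SE at 30 ; need 260 more.
S18 at 55: take all 180 Mbps ; 80 still needed.
Take 80 from S19 at 70 to finish.
SB: unused.
Cost = 250×10 + 110×30 + 180×55 + 80×70 = 21300.

21300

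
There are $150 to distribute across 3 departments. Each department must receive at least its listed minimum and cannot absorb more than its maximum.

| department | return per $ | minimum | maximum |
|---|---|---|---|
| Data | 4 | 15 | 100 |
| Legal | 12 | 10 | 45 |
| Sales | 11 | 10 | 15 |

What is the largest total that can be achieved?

1065

Meeting every minimum uses 15+10+10 = 35 $, leaving 115.
Order the departments by return per $: Legal 12 > Sales 11 > Data 4.
Legal takes 35 more to reach its cap of 45 ; 80 left.
Give Sales 5 more to hit its cap of 15 ; 75 left.
Only 75 left; Data takes them to reach 90.
Total = 4×90 + 12×45 + 11×15 = 1065.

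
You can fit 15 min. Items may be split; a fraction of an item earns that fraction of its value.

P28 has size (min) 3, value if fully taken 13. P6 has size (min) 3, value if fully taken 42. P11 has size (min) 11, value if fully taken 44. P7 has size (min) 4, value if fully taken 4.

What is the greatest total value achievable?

91

Rank by value-to-size ratio: P6 42/3≈14, P28 13/3≈4.33, P11 44/11≈4, P7 4/4≈1.
Take all of P6 (3 min, value 42) → 12 min left.
All 3 min of P28 fit (value 13) → 9 remain.
Fill the last 9 min with part of P11: 9/11 of it earns 36.
Total value = 91.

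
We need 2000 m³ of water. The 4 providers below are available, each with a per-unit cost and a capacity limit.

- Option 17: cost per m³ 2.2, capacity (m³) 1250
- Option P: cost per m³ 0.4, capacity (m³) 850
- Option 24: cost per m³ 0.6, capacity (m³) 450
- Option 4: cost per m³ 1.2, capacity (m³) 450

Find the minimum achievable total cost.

Use providers in increasing cost order.
Option P at 0.4: take all 850 m³ → 1150 still needed.
Take 450 from Option 24 at 0.6 → need 700 more.
Option 4 at 1.2: take all 450 m³ → 250 still needed.
Take 250 from Option 17 at 2.2 to finish.
Cost = 850×0.4 + 450×0.6 + 450×1.2 + 250×2.2 = 1700.

1700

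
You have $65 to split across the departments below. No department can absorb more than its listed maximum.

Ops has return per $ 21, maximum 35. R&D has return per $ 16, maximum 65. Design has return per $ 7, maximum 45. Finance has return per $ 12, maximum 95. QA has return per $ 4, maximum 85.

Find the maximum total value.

1215

Order the departments by return per $: Ops 21 > R&D 16 > Finance 12 > Design 7 > QA 4.
Ops: +35 to 35 (cap) ; 30 left.
Only 30 left; R&D takes them to reach 30.
Total = 21×35 + 16×30 = 1215.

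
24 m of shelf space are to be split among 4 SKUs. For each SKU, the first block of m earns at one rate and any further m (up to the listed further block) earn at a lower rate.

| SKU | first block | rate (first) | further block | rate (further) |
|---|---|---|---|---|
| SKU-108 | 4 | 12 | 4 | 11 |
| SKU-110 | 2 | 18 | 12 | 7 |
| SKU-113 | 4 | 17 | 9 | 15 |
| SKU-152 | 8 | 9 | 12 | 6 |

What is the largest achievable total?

Treat each block as its own option and order by rate: SKU-110/T1 18 > SKU-113/T1 17 > SKU-113/T2 15 > SKU-108/T1 12 > SKU-108/T2 11 > SKU-152/T1 9 > SKU-110/T2 7 > SKU-152/T2 6.
SKU-110 T1 at 18: fill all 2 — 22 left.
Fill SKU-113 T1 block (4 at 17) — 18 left.
SKU-113 T2 at 15: fill all 9 — 9 left.
SKU-108 T1 at 12: fill all 4 — 5 left.
SKU-108/T2 (11): +4 — 1 left.
SKU-152/T1: +1 of 8 at 9; pool empty.
Total = 18×2 + 17×4 + 15×9 + 12×4 + 11×4 + 9×1 = 340.

340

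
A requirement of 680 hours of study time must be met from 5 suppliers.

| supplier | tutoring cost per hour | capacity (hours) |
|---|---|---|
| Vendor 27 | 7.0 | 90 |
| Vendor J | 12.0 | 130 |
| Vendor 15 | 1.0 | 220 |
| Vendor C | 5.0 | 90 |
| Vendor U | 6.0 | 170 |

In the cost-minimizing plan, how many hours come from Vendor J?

Use suppliers in increasing cost order.
Take 220 from Vendor 15 at 1.0 — need 460 more.
Take 90 from Vendor C at 5.0 — need 370 more.
Take 170 from Vendor U at 6.0 — need 200 more.
Take 90 from Vendor 27 at 7.0 — need 110 more.
Vendor J (12.0): take the remaining 110 — done.

110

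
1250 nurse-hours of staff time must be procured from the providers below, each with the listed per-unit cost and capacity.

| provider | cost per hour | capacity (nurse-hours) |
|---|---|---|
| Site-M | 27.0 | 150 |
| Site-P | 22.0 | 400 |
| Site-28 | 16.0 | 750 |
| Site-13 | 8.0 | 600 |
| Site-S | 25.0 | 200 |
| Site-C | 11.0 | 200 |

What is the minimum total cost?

14200

Fill from the cheapest provider first.
Site-13 (8.0): use full 600 → 650 nurse-hours to go.
Site-C (11.0): use full 200 → 450 nurse-hours to go.
Site-28 at 16.0: take 450 of its 750 → requirement met.
Site-P, Site-S, Site-M: unused.
Cost = 600×8.0 + 200×11.0 + 450×16.0 = 14200.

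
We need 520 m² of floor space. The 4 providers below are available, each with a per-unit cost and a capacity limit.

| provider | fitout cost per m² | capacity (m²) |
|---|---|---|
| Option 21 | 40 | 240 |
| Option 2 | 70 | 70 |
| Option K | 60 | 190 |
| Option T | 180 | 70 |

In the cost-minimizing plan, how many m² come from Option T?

Cheapest first:
Option 21 at 40: take all 240 m² — 280 still needed.
Option K (60): use full 190 — 90 m² to go.
Option 2 (70): use full 70 — 20 m² to go.
Option T at 180: take 20 of its 70 — requirement met.

20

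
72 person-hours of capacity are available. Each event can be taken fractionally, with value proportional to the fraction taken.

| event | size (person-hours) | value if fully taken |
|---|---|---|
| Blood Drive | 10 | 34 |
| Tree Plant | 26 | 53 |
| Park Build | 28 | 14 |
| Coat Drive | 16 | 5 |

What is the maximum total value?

103.5

Rank by value-to-size ratio: Blood Drive 34/10≈3.4, Tree Plant 53/26≈2.04, Park Build 14/28≈0.5, Coat Drive 5/16≈0.312.
Take all of Blood Drive (10 person-hours, value 34) — 62 person-hours left.
Take all of Tree Plant (26 person-hours, value 53) — 36 person-hours left.
All 28 person-hours of Park Build fit (value 14) — 8 remain.
8 person-hours left: a 8/16 share of Coat Drive gives 5×8/16 = 2.5.
Total value = 103.5.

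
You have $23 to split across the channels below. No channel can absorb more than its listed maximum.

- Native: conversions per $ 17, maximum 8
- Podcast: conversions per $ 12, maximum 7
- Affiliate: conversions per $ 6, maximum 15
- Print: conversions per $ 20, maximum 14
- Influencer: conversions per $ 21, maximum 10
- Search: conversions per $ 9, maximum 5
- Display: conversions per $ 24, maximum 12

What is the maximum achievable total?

Order the channels by conversions per $: Display 24 > Influencer 21 > Print 20 > Native 17 > Podcast 12 > Search 9 > Affiliate 6.
Display: +12 to 12 (cap) → 11 left.
Influencer takes 10 to reach its cap of 10 → 1 left.
Print has room for 14 but only 1 remain, so it gets 1.
Total = 20×1 + 21×10 + 24×12 = 518.

518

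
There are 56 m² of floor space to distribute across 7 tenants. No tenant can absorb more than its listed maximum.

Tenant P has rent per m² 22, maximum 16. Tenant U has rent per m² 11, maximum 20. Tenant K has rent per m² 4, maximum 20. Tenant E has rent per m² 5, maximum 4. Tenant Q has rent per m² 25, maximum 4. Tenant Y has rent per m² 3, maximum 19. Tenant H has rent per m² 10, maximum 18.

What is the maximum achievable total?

Highest rent per m² first: Tenant Q 25 > Tenant P 22 > Tenant U 11 > Tenant H 10 > Tenant E 5 > Tenant K 4 > Tenant Y 3.
Tenant Q: +4 to 4 (cap) — 52 left.
Tenant P: +16 to 16 (cap) — 36 left.
Tenant U takes 20 to reach its cap of 20 — 16 left.
Tenant H has room for 18 but only 16 remain, so it gets 16.
Total = 22×16 + 11×20 + 25×4 + 10×16 = 832.

832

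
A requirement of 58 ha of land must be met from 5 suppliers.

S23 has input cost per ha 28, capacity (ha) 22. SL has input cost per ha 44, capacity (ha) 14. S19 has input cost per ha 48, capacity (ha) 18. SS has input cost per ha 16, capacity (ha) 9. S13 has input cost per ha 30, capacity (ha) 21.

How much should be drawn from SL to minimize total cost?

6

Use suppliers in increasing cost order.
SS at 16: take all 9 ha → 49 still needed.
Take 22 from S23 at 28 → need 27 more.
S13 (30): use full 21 → 6 ha to go.
SL (44): take the remaining 6 → done.
S19: unused.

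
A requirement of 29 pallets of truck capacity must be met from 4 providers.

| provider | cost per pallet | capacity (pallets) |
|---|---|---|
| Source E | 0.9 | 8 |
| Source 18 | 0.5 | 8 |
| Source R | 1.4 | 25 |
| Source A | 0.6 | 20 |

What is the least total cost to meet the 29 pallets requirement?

Use providers in increasing cost order.
Source 18 (0.5): use full 8 ; 21 pallets to go.
Source A (0.6): use full 20 ; 1 pallets to go.
Take 1 from Source E at 0.9 to finish.
Source R: unused.
Cost = 8×0.5 + 20×0.6 + 1×0.9 = 16.9.

16.9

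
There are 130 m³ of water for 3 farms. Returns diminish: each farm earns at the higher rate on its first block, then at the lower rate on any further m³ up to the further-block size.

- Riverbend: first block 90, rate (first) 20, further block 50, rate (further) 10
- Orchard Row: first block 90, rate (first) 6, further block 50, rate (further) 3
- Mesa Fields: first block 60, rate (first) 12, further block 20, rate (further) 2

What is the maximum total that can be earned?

2280

Rank every tier by rate: Riverbend/tier1 20 > Mesa Fields/tier1 12 > Riverbend/tier2 10 > Orchard Row/tier1 6 > Orchard Row/tier2 3 > Mesa Fields/tier2 2.
Riverbend/tier1 (20): +90 ; 40 left.
Mesa Fields tier1 at 12: only 40 left, fill 40.
Total = 20×90 + 12×40 = 2280.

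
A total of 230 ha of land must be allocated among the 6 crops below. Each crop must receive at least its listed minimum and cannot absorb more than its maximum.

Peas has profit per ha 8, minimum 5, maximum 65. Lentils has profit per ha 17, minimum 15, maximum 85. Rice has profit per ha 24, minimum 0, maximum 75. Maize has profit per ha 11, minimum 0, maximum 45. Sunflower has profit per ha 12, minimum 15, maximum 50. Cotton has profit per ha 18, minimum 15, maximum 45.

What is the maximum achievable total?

4335

Meeting every minimum uses 5+15+0+0+15+15 = 50 ha, leaving 180.
Rank by profit per ha: Rice 24 > Cotton 18 > Lentils 17 > Sunflower 12 > Maize 11 > Peas 8.
Rice: +75 to 75 (cap) — 105 left.
Give Cotton 30 more to hit its cap of 45 — 75 left.
Lentils: +70 to 85 (cap) — 5 left.
Sunflower has room for 35 more but only 5 remain, so it gets 20.
Total = 8×5 + 17×85 + 24×75 + 12×20 + 18×45 = 4335.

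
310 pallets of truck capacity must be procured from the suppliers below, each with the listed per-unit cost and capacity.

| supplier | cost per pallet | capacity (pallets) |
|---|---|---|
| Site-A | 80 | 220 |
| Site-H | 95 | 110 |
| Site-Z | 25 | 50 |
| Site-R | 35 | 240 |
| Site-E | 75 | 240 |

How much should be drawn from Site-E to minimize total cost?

20

Fill from the cheapest supplier first.
Site-Z (25): use full 50 ; 260 pallets to go.
Site-R (35): use full 240 ; 20 pallets to go.
Site-E (75): take the remaining 20 ; done.
Site-A, Site-H: unused.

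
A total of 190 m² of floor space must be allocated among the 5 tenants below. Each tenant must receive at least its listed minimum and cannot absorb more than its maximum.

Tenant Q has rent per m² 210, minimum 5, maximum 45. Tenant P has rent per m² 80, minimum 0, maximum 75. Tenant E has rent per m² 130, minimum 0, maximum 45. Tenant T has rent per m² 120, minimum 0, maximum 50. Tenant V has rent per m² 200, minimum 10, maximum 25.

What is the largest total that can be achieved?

Meeting every minimum uses 5+0+0+0+10 = 15 m², leaving 175.
Highest rent per m² first: Tenant Q 210 > Tenant V 200 > Tenant E 130 > Tenant T 120 > Tenant P 80.
Tenant Q takes 40 more to reach its cap of 45 — 135 left.
Tenant V: +15 to 25 (cap) — 120 left.
Tenant E: +45 to 45 (cap) — 75 left.
Give Tenant T 50 more to hit its cap of 50 — 25 left.
Tenant P: +25 (room for 75) → 25. Pool exhausted.
Total = 210×45 + 80×25 + 130×45 + 120×50 + 200×25 = 28300.

28300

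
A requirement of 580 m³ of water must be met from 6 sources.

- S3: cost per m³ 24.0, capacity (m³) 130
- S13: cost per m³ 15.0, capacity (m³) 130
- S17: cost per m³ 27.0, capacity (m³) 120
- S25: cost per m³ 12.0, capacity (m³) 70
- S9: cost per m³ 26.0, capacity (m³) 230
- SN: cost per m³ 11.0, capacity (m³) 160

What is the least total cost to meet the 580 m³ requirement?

10010

Fill from the cheapest source first.
SN at 11.0: take all 160 m³ — 420 still needed.
Take 70 from S25 at 12.0 — need 350 more.
Take 130 from S13 at 15.0 — need 220 more.
Take 130 from S3 at 24.0 — need 90 more.
S9 at 26.0: take 90 of its 230 — requirement met.
S17: unused.
Cost = 160×11.0 + 70×12.0 + 130×15.0 + 130×24.0 + 90×26.0 = 10010.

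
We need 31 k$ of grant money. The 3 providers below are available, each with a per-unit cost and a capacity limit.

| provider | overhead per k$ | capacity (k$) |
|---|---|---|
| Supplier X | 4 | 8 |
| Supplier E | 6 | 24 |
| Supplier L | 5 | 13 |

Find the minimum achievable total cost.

157

Fill from the cheapest provider first.
Supplier X at 4: take all 8 k$ → 23 still needed.
Supplier L (5): use full 13 → 10 k$ to go.
Supplier E (6): take the remaining 10 → done.
Cost = 8×4 + 13×5 + 10×6 = 157.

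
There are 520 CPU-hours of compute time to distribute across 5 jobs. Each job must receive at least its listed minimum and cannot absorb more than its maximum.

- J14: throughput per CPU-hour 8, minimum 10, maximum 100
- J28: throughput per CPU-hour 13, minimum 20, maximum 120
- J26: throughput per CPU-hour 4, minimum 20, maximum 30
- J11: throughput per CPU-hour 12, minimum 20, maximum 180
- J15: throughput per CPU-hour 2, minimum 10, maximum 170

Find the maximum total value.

4820

Meeting every minimum uses 10+20+20+20+10 = 80 CPU-hours, leaving 440.
Highest throughput per CPU-hour first: J28 13 > J11 12 > J14 8 > J26 4 > J15 2.
J28 takes 100 more to reach its cap of 120 ; 340 left.
J11: +160 to 180 (cap) ; 180 left.
Give J14 90 more to hit its cap of 100 ; 90 left.
J26 takes 10 more to reach its cap of 30 ; 80 left.
Only 80 left; J15 takes them to reach 90.
Total = 8×100 + 13×120 + 4×30 + 12×180 + 2×90 = 4820.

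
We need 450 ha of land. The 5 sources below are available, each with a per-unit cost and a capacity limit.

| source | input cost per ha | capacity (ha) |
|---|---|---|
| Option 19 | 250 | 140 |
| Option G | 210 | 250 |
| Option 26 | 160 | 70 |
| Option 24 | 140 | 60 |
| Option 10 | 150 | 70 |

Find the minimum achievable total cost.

82600

Use sources in increasing cost order.
Option 24 (140): use full 60 — 390 ha to go.
Option 10 (150): use full 70 — 320 ha to go.
Option 26 (160): use full 70 — 250 ha to go.
Option G (210): use full 250 — 0 ha to go.
Option 19: unused.
Cost = 60×140 + 70×150 + 70×160 + 250×210 = 82600.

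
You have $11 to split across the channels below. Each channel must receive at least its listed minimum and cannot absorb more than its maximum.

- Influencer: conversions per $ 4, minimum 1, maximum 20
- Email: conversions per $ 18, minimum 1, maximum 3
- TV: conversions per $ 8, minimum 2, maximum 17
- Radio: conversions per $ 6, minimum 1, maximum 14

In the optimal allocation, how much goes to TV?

Meeting every minimum uses 1+1+2+1 = 5 $, leaving 6.
Order the channels by conversions per $: Email 18 > TV 8 > Radio 6 > Influencer 4.
Email: +2 to 3 (cap) — 4 left.
Only 4 left; TV takes them to reach 6.

6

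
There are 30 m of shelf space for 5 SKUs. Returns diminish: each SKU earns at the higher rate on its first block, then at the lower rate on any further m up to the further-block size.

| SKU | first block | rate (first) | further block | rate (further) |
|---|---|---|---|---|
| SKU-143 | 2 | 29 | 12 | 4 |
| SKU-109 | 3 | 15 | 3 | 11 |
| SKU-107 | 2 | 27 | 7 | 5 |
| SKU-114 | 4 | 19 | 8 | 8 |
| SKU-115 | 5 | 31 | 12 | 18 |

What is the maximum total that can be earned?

626

Rank every tier by rate: SKU-115/tier1 31 > SKU-143/tier1 29 > SKU-107/tier1 27 > SKU-114/tier1 19 > SKU-115/tier2 18 > SKU-109/tier1 15 > SKU-109/tier2 11 > SKU-114/tier2 8 > SKU-107/tier2 5 > SKU-143/tier2 4.
SKU-115/tier1 (31): +5 — 25 left.
SKU-143/tier1 (29): +2 — 23 left.
SKU-107 tier1 at 27: fill all 2 — 21 left.
SKU-114/tier1 (19): +4 — 17 left.
Fill SKU-115 tier2 block (12 at 18) — 5 left.
Fill SKU-109 tier1 block (3 at 15) — 2 left.
SKU-109 tier2 at 11: only 2 left, fill 2.
Total = 31×5 + 29×2 + 27×2 + 19×4 + 18×12 + 15×3 + 11×2 = 626.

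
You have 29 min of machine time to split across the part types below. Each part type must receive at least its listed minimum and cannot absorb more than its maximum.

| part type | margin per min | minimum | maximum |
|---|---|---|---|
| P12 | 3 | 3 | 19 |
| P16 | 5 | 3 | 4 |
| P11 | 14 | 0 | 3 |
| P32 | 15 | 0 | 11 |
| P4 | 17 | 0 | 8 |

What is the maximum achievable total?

372

Meeting every minimum uses 3+3+0+0+0 = 6 min, leaving 23.
Highest margin per min first: P4 17 > P32 15 > P11 14 > P16 5 > P12 3.
P4 takes 8 more to reach its cap of 8 ; 15 left.
P32: +11 to 11 (cap) ; 4 left.
P11 takes 3 more to reach its cap of 3 ; 1 left.
P16 takes 1 more to reach its cap of 4 ; 0 left.
Total = 3×3 + 5×4 + 14×3 + 15×11 + 17×8 = 372.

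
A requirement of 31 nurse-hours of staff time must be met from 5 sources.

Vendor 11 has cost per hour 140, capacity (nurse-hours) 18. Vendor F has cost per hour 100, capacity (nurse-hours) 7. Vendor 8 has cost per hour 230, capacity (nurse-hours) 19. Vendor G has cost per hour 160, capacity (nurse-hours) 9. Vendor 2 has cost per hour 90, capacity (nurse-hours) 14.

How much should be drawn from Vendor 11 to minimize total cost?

10

Fill from the cheapest source first.
Take 14 from Vendor 2 at 90 — need 17 more.
Take 7 from Vendor F at 100 — need 10 more.
Vendor 11 (140): take the remaining 10 — done.
Vendor G, Vendor 8: unused.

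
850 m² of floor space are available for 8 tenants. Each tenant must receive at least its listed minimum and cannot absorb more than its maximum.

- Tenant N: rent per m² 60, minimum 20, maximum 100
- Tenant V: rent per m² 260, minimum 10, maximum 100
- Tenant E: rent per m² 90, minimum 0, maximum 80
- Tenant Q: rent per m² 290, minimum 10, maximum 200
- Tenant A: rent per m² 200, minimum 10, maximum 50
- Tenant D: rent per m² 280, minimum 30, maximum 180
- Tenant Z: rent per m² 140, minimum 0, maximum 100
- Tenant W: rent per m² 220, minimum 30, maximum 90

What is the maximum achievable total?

188400

Meeting every minimum uses 20+10+0+10+10+30+0+30 = 110 m², leaving 740.
Rank by rent per m²: Tenant Q 290 > Tenant D 280 > Tenant V 260 > Tenant W 220 > Tenant A 200 > Tenant Z 140 > Tenant E 90 > Tenant N 60.
Give Tenant Q 190 more to hit its cap of 200 ; 550 left.
Tenant D takes 150 more to reach its cap of 180 ; 400 left.
Give Tenant V 90 more to hit its cap of 100 ; 310 left.
Tenant W: +60 to 90 (cap) ; 250 left.
Give Tenant A 40 more to hit its cap of 50 ; 210 left.
Tenant Z: +100 to 100 (cap) ; 110 left.
Give Tenant E 80 more to hit its cap of 80 ; 30 left.
Only 30 left; Tenant N takes them to reach 50.
Total = 60×50 + 260×100 + 90×80 + 290×200 + 200×50 + 280×180 + 140×100 + 220×90 = 188400.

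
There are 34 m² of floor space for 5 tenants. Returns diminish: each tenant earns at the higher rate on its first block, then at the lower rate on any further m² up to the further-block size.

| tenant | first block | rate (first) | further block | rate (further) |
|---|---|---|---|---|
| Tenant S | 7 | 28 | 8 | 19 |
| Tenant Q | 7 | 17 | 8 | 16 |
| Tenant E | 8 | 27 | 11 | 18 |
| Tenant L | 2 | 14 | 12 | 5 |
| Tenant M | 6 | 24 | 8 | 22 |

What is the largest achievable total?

827

Treat each block as its own option and order by rate: Tenant S/first 28 > Tenant E/first 27 > Tenant M/first 24 > Tenant M/second 22 > Tenant S/second 19 > Tenant E/second 18 > Tenant Q/first 17 > Tenant Q/second 16 > Tenant L/first 14 > Tenant L/second 5.
Fill Tenant S first block (7 at 28) → 27 left.
Tenant E/first (27): +8 → 19 left.
Tenant M first at 24: fill all 6 → 13 left.
Tenant M second at 22: fill all 8 → 5 left.
Tenant S second at 19: only 5 left, fill 5.
Total = 28×7 + 27×8 + 24×6 + 22×8 + 19×5 = 827.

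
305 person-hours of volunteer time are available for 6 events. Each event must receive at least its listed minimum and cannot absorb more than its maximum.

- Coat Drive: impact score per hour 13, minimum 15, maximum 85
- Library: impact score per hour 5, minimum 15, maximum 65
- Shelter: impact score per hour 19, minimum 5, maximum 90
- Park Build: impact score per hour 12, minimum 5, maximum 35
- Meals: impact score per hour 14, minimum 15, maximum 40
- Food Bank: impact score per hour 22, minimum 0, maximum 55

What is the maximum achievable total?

Meeting every minimum uses 15+15+5+5+15+0 = 55 person-hours, leaving 250.
Rank by impact score per hour: Food Bank 22 > Shelter 19 > Meals 14 > Coat Drive 13 > Park Build 12 > Library 5.
Food Bank: +55 to 55 (cap) — 195 left.
Shelter takes 85 more to reach its cap of 90 — 110 left.
Give Meals 25 more to hit its cap of 40 — 85 left.
Coat Drive takes 70 more to reach its cap of 85 — 15 left.
Park Build has room for 30 more but only 15 remain, so it gets 20.
Total = 13×85 + 5×15 + 19×90 + 12×20 + 14×40 + 22×55 = 4900.

4900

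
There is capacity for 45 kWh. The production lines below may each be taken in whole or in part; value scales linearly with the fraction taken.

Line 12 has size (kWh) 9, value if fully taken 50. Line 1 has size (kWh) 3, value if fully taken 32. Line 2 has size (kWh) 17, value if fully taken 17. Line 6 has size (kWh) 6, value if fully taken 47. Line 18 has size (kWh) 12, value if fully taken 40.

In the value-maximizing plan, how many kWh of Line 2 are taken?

15

Best value per unit of size first: Line 1 32/3≈10.7, Line 6 47/6≈7.83, Line 12 50/9≈5.56, Line 18 40/12≈3.33, Line 2 17/17≈1.
All 3 kWh of Line 1 fit (value 32) → 42 remain.
All 6 kWh of Line 6 fit (value 47) → 36 remain.
Take all of Line 12 (9 kWh, value 50) → 27 kWh left.
All 12 kWh of Line 18 fit (value 40) → 15 remain.
Fill the last 15 kWh with part of Line 2: 15/17 of it earns 15.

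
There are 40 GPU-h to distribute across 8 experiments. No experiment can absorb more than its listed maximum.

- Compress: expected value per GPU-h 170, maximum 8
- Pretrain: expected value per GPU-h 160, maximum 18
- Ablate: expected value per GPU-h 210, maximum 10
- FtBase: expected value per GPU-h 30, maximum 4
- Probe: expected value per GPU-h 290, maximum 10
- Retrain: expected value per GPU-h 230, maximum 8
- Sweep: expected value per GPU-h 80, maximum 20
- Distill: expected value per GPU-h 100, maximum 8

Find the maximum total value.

Order the experiments by expected value per GPU-h: Probe 290 > Retrain 230 > Ablate 210 > Compress 170 > Pretrain 160 > Distill 100 > Sweep 80 > FtBase 30.
Probe takes 10 to reach its cap of 10 ; 30 left.
Give Retrain 8 to hit its cap of 8 ; 22 left.
Ablate: +10 to 10 (cap) ; 12 left.
Give Compress 8 to hit its cap of 8 ; 4 left.
Pretrain: +4 (room for 18) → 4. Pool exhausted.
Total = 170×8 + 160×4 + 210×10 + 290×10 + 230×8 = 8840.

8840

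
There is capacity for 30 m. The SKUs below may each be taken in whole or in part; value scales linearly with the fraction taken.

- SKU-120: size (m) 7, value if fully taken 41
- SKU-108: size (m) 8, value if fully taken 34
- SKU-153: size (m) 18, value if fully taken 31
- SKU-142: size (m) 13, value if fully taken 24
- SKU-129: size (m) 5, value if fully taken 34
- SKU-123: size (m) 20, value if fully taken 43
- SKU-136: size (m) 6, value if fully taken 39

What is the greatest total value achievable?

156.6

Rank by value-to-size ratio: SKU-129 34/5≈6.8, SKU-136 39/6≈6.5, SKU-120 41/7≈5.86, SKU-108 34/8≈4.25, SKU-123 43/20≈2.15, SKU-142 24/13≈1.85, SKU-153 31/18≈1.72.
All 5 m of SKU-129 fit (value 34) ; 25 remain.
All 6 m of SKU-136 fit (value 39) ; 19 remain.
SKU-120: take in full, 7 m for value 41 ; 12 left.
SKU-108: take in full, 8 m for value 34 ; 4 left.
4 m left: a 4/20 share of SKU-123 gives 43×4/20 = 8.6.
Total value = 156.6.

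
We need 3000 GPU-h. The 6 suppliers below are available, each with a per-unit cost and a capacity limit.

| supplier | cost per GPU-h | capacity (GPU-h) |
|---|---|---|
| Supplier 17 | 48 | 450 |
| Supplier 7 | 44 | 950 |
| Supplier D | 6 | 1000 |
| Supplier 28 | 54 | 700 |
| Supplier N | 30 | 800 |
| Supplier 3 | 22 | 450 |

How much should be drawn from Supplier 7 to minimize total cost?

Cheapest first:
Supplier D at 6: take all 1000 GPU-h ; 2000 still needed.
Take 450 from Supplier 3 at 22 ; need 1550 more.
Take 800 from Supplier N at 30 ; need 750 more.
Supplier 7 at 44: take 750 of its 950 ; requirement met.
Supplier 17, Supplier 28: unused.

750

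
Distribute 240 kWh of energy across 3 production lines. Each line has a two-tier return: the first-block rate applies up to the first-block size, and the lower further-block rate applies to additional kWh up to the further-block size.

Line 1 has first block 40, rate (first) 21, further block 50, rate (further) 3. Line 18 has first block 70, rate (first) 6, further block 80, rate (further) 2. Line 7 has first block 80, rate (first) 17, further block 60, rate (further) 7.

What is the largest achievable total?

Rank every tier by rate: Line 1/T1 21 > Line 7/T1 17 > Line 7/T2 7 > Line 18/T1 6 > Line 1/T2 3 > Line 18/T2 2.
Line 1/T1 (21): +40 — 200 left.
Line 7/T1 (17): +80 — 120 left.
Fill Line 7 T2 block (60 at 7) — 60 left.
Line 18/T1: +60 of 70 at 6; pool empty.
Total = 21×40 + 17×80 + 7×60 + 6×60 = 2980.

2980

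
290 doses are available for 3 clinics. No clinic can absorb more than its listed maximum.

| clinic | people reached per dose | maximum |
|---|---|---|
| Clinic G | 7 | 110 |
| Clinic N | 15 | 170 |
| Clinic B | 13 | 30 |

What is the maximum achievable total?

Order the clinics by people reached per dose: Clinic N 15 > Clinic B 13 > Clinic G 7.
Clinic N: +170 to 170 (cap) → 120 left.
Clinic B: +30 to 30 (cap) → 90 left.
Only 90 left; Clinic G takes them to reach 90.
Total = 7×90 + 15×170 + 13×30 = 3570.

3570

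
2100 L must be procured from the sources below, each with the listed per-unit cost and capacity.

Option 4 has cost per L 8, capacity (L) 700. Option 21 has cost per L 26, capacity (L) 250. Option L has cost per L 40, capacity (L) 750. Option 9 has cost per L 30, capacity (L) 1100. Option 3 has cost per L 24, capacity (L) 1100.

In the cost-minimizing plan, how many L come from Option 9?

50

Use sources in increasing cost order.
Option 4 at 8: take all 700 L → 1400 still needed.
Option 3 (24): use full 1100 → 300 L to go.
Option 21 at 26: take all 250 L → 50 still needed.
Option 9 (30): take the remaining 50 → done.
Option L: unused.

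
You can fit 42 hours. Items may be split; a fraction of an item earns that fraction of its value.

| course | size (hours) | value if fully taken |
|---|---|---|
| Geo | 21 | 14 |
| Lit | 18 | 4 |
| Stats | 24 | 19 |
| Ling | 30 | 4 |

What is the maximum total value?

31

Sort by value density: Stats 19/24≈0.792, Geo 14/21≈0.667, Lit 4/18≈0.222, Ling 4/30≈0.133.
Stats: take in full, 24 hours for value 19 ; 18 left.
18 hours left: a 18/21 share of Geo gives 14×18/21 = 12.
Total value = 31.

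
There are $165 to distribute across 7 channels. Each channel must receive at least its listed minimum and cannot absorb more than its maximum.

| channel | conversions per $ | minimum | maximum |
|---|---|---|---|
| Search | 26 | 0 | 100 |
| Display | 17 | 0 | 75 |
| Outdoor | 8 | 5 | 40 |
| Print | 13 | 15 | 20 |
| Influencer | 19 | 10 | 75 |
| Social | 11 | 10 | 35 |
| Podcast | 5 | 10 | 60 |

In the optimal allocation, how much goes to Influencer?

Meeting every minimum uses 0+0+5+15+10+10+10 = 50 $, leaving 115.
Rank by conversions per $: Search 26 > Influencer 19 > Display 17 > Print 13 > Social 11 > Outdoor 8 > Podcast 5.
Search: +100 to 100 (cap) → 15 left.
Only 15 left; Influencer takes them to reach 25.

25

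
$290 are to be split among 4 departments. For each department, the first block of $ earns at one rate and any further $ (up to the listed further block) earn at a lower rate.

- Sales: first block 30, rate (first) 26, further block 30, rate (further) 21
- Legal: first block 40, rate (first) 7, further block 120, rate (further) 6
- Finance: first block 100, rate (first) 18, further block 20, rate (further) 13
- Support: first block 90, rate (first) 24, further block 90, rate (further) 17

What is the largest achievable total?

Order all 8 blocks by rate: Sales/T1 26 > Support/T1 24 > Sales/T2 21 > Finance/T1 18 > Support/T2 17 > Finance/T2 13 > Legal/T1 7 > Legal/T2 6.
Fill Sales T1 block (30 at 26) → 260 left.
Support T1 at 24: fill all 90 → 170 left.
Sales/T2 (21): +30 → 140 left.
Finance/T1 (18): +100 → 40 left.
Support T2 at 17: only 40 left, fill 40.
Total = 26×30 + 24×90 + 21×30 + 18×100 + 17×40 = 6050.

6050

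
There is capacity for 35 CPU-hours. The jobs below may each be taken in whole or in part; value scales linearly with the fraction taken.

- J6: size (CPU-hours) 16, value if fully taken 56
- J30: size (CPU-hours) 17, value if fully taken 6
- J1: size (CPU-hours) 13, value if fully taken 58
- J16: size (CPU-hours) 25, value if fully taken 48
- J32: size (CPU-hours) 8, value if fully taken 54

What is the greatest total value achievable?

161

Rank by value-to-size ratio: J32 54/8≈6.75, J1 58/13≈4.46, J6 56/16≈3.5, J16 48/25≈1.92, J30 6/17≈0.353.
J32: take in full, 8 CPU-hours for value 54 ; 27 left.
J1: take in full, 13 CPU-hours for value 58 ; 14 left.
Only 14 CPU-hours remain; take 14/16 of J6 for value 56×14/16 = 49.
Total value = 161.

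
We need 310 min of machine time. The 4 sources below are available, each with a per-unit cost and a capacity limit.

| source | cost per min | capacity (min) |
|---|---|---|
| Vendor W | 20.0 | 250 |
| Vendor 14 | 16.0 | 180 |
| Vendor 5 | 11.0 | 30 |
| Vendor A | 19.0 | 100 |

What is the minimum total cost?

Cheapest first:
Vendor 5 at 11.0: take all 30 min — 280 still needed.
Vendor 14 at 16.0: take all 180 min — 100 still needed.
Take 100 from Vendor A at 19.0 — need 0 more.
Vendor W: unused.
Cost = 30×11.0 + 180×16.0 + 100×19.0 = 5110.

5110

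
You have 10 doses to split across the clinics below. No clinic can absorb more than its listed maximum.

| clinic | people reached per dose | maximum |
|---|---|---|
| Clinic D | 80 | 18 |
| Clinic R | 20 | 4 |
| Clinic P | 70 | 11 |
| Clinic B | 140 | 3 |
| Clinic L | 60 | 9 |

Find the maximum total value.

Rank by people reached per dose: Clinic B 140 > Clinic D 80 > Clinic P 70 > Clinic L 60 > Clinic R 20.
Clinic B takes 3 to reach its cap of 3 — 7 left.
Only 7 left; Clinic D takes them to reach 7.
Total = 80×7 + 140×3 = 980.

980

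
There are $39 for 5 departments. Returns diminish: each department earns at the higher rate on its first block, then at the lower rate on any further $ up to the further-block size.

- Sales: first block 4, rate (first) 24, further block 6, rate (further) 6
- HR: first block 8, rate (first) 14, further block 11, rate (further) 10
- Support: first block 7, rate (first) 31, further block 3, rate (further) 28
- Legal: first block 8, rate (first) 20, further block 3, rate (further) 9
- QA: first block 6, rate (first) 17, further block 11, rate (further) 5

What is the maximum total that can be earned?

Treat each block as its own option and order by rate: Support/tier1 31 > Support/tier2 28 > Sales/tier1 24 > Legal/tier1 20 > QA/tier1 17 > HR/tier1 14 > HR/tier2 10 > Legal/tier2 9 > Sales/tier2 6 > QA/tier2 5.
Fill Support tier1 block (7 at 31) → 32 left.
Support tier2 at 28: fill all 3 → 29 left.
Fill Sales tier1 block (4 at 24) → 25 left.
Legal tier1 at 20: fill all 8 → 17 left.
QA tier1 at 17: fill all 6 → 11 left.
HR/tier1 (14): +8 → 3 left.
HR/tier2: +3 of 11 at 10; pool empty.
Total = 31×7 + 28×3 + 24×4 + 20×8 + 17×6 + 14×8 + 10×3 = 801.

801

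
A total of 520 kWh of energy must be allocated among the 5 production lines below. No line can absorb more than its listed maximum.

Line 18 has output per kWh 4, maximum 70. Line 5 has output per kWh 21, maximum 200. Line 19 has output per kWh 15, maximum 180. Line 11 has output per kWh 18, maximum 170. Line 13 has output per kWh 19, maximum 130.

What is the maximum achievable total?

Order the production lines by output per kWh: Line 5 21 > Line 13 19 > Line 11 18 > Line 19 15 > Line 18 4.
Line 5 takes 200 to reach its cap of 200 ; 320 left.
Line 13: +130 to 130 (cap) ; 190 left.
Line 11: +170 to 170 (cap) ; 20 left.
Line 19: +20 (room for 180) → 20. Pool exhausted.
Total = 21×200 + 15×20 + 18×170 + 19×130 = 10030.

10030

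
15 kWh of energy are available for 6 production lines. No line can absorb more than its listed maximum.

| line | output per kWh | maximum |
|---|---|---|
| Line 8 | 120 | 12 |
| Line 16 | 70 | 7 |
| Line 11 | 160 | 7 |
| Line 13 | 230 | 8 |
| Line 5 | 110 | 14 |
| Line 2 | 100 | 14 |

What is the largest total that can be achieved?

2960

Order the production lines by output per kWh: Line 13 230 > Line 11 160 > Line 8 120 > Line 5 110 > Line 2 100 > Line 16 70.
Line 13: +8 to 8 (cap) ; 7 left.
Line 11: +7 to 7 (cap) ; 0 left.
Total = 160×7 + 230×8 = 2960.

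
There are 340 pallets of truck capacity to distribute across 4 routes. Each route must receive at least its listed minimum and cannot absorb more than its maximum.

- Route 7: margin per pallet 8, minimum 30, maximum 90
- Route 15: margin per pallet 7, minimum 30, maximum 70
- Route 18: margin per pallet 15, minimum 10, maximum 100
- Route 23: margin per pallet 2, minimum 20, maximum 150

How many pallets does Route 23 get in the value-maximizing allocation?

Meeting every minimum uses 30+30+10+20 = 90 pallets, leaving 250.
Rank by margin per pallet: Route 18 15 > Route 7 8 > Route 15 7 > Route 23 2.
Give Route 18 90 more to hit its cap of 100 → 160 left.
Route 7: +60 to 90 (cap) → 100 left.
Route 15 takes 40 more to reach its cap of 70 → 60 left.
Only 60 left; Route 23 takes them to reach 80.

80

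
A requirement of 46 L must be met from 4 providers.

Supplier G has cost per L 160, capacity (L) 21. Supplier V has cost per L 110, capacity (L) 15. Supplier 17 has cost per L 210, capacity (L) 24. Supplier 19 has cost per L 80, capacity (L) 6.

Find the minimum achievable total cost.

Cheapest first:
Supplier 19 at 80: take all 6 L ; 40 still needed.
Take 15 from Supplier V at 110 ; need 25 more.
Take 21 from Supplier G at 160 ; need 4 more.
Take 4 from Supplier 17 at 210 to finish.
Cost = 6×80 + 15×110 + 21×160 + 4×210 = 6330.

6330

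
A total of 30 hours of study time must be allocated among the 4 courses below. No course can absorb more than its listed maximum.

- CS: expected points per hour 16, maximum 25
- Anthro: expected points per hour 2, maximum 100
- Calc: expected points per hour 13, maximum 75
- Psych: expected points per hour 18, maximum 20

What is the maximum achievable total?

Rank by expected points per hour: Psych 18 > CS 16 > Calc 13 > Anthro 2.
Psych: +20 to 20 (cap) ; 10 left.
CS: +10 (room for 25) → 10. Pool exhausted.
Total = 16×10 + 18×20 = 520.

520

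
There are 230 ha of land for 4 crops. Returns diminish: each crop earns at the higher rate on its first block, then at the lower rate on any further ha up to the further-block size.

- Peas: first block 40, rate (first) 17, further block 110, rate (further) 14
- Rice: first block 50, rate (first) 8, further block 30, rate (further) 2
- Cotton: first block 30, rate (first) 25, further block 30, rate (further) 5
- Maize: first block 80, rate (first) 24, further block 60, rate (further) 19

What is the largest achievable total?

4770

Order all 8 blocks by rate: Cotton/tier1 25 > Maize/tier1 24 > Maize/tier2 19 > Peas/tier1 17 > Peas/tier2 14 > Rice/tier1 8 > Cotton/tier2 5 > Rice/tier2 2.
Cotton/tier1 (25): +30 → 200 left.
Maize tier1 at 24: fill all 80 → 120 left.
Maize tier2 at 19: fill all 60 → 60 left.
Fill Peas tier1 block (40 at 17) → 20 left.
20 remain; put them into Peas tier2 at 14.
Total = 25×30 + 24×80 + 19×60 + 17×40 + 14×20 = 4770.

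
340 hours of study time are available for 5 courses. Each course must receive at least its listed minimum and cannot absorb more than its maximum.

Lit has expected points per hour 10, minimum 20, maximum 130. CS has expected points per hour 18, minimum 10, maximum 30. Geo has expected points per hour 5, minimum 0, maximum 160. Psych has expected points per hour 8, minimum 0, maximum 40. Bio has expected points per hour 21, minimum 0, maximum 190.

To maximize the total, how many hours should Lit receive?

120

Meeting every minimum uses 20+10+0+0+0 = 30 hours, leaving 310.
Rank by expected points per hour: Bio 21 > CS 18 > Lit 10 > Psych 8 > Geo 5.
Bio: +190 to 190 (cap) ; 120 left.
Give CS 20 more to hit its cap of 30 ; 100 left.
Lit has room for 110 more but only 100 remain, so it gets 120.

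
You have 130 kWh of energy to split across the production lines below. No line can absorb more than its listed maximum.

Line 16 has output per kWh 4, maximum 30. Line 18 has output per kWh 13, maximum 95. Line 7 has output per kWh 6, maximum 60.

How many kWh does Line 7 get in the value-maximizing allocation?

35

Rank by output per kWh: Line 18 13 > Line 7 6 > Line 16 4.
Give Line 18 95 to hit its cap of 95 — 35 left.
Line 7: +35 (room for 60) → 35. Pool exhausted.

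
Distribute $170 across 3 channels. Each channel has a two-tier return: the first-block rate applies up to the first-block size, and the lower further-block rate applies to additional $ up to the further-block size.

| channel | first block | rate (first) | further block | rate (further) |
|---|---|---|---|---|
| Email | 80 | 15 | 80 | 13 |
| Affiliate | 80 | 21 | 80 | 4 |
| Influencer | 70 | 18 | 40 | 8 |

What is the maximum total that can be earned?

3240

Treat each block as its own option and order by rate: Affiliate/first 21 > Influencer/first 18 > Email/first 15 > Email/second 13 > Influencer/second 8 > Affiliate/second 4.
Fill Affiliate first block (80 at 21) — 90 left.
Influencer/first (18): +70 — 20 left.
Email first at 15: only 20 left, fill 20.
Total = 21×80 + 18×70 + 15×20 = 3240.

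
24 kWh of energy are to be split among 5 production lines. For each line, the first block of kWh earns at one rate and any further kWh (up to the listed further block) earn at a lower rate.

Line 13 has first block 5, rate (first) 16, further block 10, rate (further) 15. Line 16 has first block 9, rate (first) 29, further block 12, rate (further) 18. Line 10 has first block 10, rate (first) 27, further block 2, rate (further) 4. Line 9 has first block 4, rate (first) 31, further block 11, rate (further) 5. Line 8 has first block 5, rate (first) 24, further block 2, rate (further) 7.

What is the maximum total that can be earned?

Treat each block as its own option and order by rate: Line 9/first 31 > Line 16/first 29 > Line 10/first 27 > Line 8/first 24 > Line 16/second 18 > Line 13/first 16 > Line 13/second 15 > Line 8/second 7 > Line 9/second 5 > Line 10/second 4.
Fill Line 9 first block (4 at 31) — 20 left.
Fill Line 16 first block (9 at 29) — 11 left.
Fill Line 10 first block (10 at 27) — 1 left.
Line 8/first: +1 of 5 at 24; pool empty.
Total = 31×4 + 29×9 + 27×10 + 24×1 = 679.

679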